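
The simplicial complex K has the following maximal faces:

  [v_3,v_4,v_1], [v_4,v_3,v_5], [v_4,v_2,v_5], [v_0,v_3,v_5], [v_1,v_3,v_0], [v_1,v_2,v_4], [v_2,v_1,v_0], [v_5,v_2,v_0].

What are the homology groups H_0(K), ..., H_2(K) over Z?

H_0 ≅ Z,  H_1 = 0,  H_2 ≅ Z.

K has 6 vertices, 12 edges, 8 triangles.
rank ∂_0 = 0, rank ∂_1 = 5 ⇒ b_0 = 6 − 0 − 5 = 1; all invariant factors of ∂_1 are 1 so no torsion. So H_0 ≅ Z.
rank ∂_1 = 5, rank ∂_2 = 7 ⇒ b_1 = 12 − 5 − 7 = 0; all invariant factors of ∂_2 are 1 so no torsion. So H_1 ≅ 0.
rank ∂_2 = 7, rank ∂_3 = 0 ⇒ b_2 = 8 − 7 − 0 = 1. So H_2 ≅ Z.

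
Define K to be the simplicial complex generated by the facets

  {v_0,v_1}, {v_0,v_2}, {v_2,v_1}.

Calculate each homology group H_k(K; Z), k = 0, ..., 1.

H_0 = Z,  H_1 = Z.

Take the total order v_0 < v_1 < v_2 on the vertex set. Then K (dimension 1) consists of the simplices:

  0-simplices (3): [v_0], [v_1], [v_2]
  1-simplices (3): [v_0,v_1], [v_0,v_2], [v_1,v_2]

giving chain groups C_0 ≅ Z^3, C_1 ≅ Z^3.

The boundary map ∂_1: C_1 → C_0 maps an edge to its endpoints' difference, ∂[p,q] = q − p.
The resulting 3×3 matrix has rank 2, and its Smith normal form has invariant factors (1,1).

Computing H_k = (kernel of ∂_k) / (image of ∂_{k+1}):

  H_0: rank C_0 − rank ∂_1 = 3 − 2 = 1, and the invariant factors of ∂_1 are all 1, so H_0 ≅ Z.
  H_1: rank ker ∂_1 − rank ∂_2 = (3 − 2) − 0 = 1, and there is no ∂_2, so H_1 ≅ Z.

As a check, the Euler characteristic is 3 − 3 = 0, which agrees with 1 − 1 = 0.
(K is a triangulation of the circle S^1.)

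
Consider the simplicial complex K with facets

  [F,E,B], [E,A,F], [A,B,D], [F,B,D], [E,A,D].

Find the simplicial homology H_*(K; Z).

K has 5 vertices, 10 edges, 5 triangles.
rank ∂_0 = 0, rank ∂_1 = 4 ⇒ b_0 = 5 − 0 − 4 = 1; all invariant factors of ∂_1 are 1 so no torsion. So H_0 = Z.
rank ∂_1 = 4, rank ∂_2 = 5 ⇒ b_1 = 10 − 4 − 5 = 1; all invariant factors of ∂_2 are 1 so no torsion. So H_1 = Z.
rank ∂_2 = 5, rank ∂_3 = 0 ⇒ b_2 = 5 − 5 − 0 = 0. So H_2 = 0.

H_0 = Z,  H_1 = Z,  H_2 = 0.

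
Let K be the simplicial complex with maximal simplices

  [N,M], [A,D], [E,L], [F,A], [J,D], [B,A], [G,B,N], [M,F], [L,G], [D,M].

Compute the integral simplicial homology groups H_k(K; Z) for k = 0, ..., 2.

H_0 = Z,  H_1 = Z^2,  H_2 = 0.

Order the vertices as A < B < D < E < F < G < J < L < M < N. Listing each simplex with vertices in this order, K has dimension 2 with simplices:

  0-simplices (10): A, B, D, E, F, G, J, L, M, N
  1-simplices (12): AB, AD, AF, BG, BN, DJ, DM, EL, FM, GL, GN, MN
  2-simplices (1): BGN

giving chain groups C_0 ≅ Z^10, C_1 ≅ Z^12, C_2 ≅ Z^1.

Boundary ∂_1: C_1 → C_0 is given by ∂[p,q] = [q] − [p]. For instance
  ∂DJ = J − D.
As a 10×12 matrix over Z this has rank 9, with invariant factors (1,1,1,1,1,1,1,1,1).

Boundary ∂_2: C_2 → C_1 maps a triangle to the signed sum of its edges. For instance
  ∂BGN = GN − BN + BG.
This gives a 12×1 integer matrix of rank 1; reducing to Smith normal form yields diagonal entries (1).

Now H_k = ker ∂_k / im ∂_{k+1}, so:

  H_0: rank C_0 − rank ∂_1 = 10 − 9 = 1, and the invariant factors of ∂_1 are all 1, so H_0 = Z.
  H_1: rank ker ∂_1 − rank ∂_2 = (12 − 9) − 1 = 2, and the invariant factors of ∂_2 are all 1, so H_1 = Z^2.
  H_2: rank ker ∂_2 − rank ∂_3 = (1 − 1) − 0 = 0, and there is no ∂_3, so H_2 = 0.

As a check, the Euler characteristic is 10 − 12 + 1 = -1, which agrees with 1 − 2 + 0 = -1.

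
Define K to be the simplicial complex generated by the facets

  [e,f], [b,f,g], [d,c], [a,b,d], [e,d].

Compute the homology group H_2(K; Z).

H_2 = 0.

Take the total order a < b < c < d < e < f < g on the vertex set. Then K (dimension 2) consists of the simplices:

  0-simplices (7): a, b, c, d, e, f, g
  1-simplices (9): ab, ad, bd, bf, bg, cd, de, ef, fg
  2-simplices (2): abd, bfg

so the chain groups are C_0 ≅ Z^7, C_1 ≅ Z^9, C_2 ≅ Z^2.

∂_1: C_1 → C_0 maps an edge to its endpoints' difference, ∂[p,q] = q − p.
As a 7×9 matrix over Z this has rank 6, with invariant factors (1,1,1,1,1,1).

The boundary map ∂_2: C_2 → C_1 acts by ∂[p,q,r] = [q,r] − [p,r] + [p,q]. For instance
  ∂bfg = fg − bg + bf,
  ∂abd = bd − ad + ab.
The resulting 9×2 matrix has rank 2, and its Smith normal form has invariant factors (1,1).

From H_k ≅ ker(∂_k) / im(∂_{k+1}) we obtain:

  H_2: rank ker ∂_2 − rank ∂_3 = (2 − 2) − 0 = 0, and there is no ∂_3, so H_2 ≅ 0.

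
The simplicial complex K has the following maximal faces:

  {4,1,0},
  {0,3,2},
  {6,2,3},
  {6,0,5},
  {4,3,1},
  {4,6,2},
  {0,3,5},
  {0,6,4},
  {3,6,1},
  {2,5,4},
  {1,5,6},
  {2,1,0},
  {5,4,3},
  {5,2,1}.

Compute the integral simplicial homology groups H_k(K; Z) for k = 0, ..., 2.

We work with the vertex ordering 0 < 1 < 2 < 3 < 4 < 5 < 6. The simplices of K, each written with vertices in increasing order, are:

  0-simplices (7): [0], [1], [2], [3], [4], [5], [6]
  1-simplices (21): [0,1], [0,2], [0,3], [0,4], [0,5], [0,6], [1,2], [1,3], [1,4], [1,5], [1,6], [2,3], [2,4], [2,5], [2,6], [3,4], [3,5], [3,6], [4,5], [4,6], [5,6]
  2-simplices (14): [0,1,2], [0,1,4], [0,2,3], [0,3,5], [0,4,6], [0,5,6], [1,2,5], [1,3,4], [1,3,6], [1,5,6], [2,3,6], [2,4,5], [2,4,6], [3,4,5]

Hence C_0 ≅ Z^7, C_1 ≅ Z^21, C_2 ≅ Z^14.

The boundary map ∂_1: C_1 → C_0 sends each edge [p,q] (with p < q) to q − p. For instance
  ∂[2,4] = [4] − [2].
The 7×21 boundary matrix has rank 6 and Smith normal form diag(1,1,1,1,1,1).

∂_2: C_2 → C_1 maps a triangle to the signed sum of its edges. For instance
  ∂[0,5,6] = [5,6] − [0,6] + [0,5],
  ∂[2,3,6] = [3,6] − [2,6] + [2,3].
This gives a 21×14 integer matrix of rank 13; reducing to Smith normal form yields diagonal entries (1,1,1,1,1,1,1,1,1,1,1,1,1).

From H_k ≅ ker(∂_k) / im(∂_{k+1}) we obtain:

  H_0: rank C_0 − rank ∂_1 = 7 − 6 = 1, and the invariant factors of ∂_1 are all 1, so H_0 = Z.
  H_1: rank ker ∂_1 − rank ∂_2 = (21 − 6) − 13 = 2, and the invariant factors of ∂_2 are all 1, so H_1 = Z^2.
  H_2: rank ker ∂_2 − rank ∂_3 = (14 − 13) − 0 = 1, and there is no ∂_3, so H_2 = Z.

(K is a triangulation of the torus T^2.)

H_0 ≅ Z,  H_1 ≅ Z^2,  H_2 ≅ Z.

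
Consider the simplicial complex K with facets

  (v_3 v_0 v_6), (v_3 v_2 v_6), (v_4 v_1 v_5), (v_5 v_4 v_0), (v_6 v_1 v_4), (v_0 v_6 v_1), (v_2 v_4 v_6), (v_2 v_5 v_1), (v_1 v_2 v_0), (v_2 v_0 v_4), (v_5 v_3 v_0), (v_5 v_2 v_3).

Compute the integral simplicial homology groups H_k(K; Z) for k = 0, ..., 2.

H_0 ≅ Z,  H_1 ≅ Z/2Z,  H_2 = 0.

Fix the vertex order v_0 < v_1 < v_2 < v_3 < v_4 < v_5 < v_6 and write every simplex with vertices in increasing order. Then dim K = 2 and the simplices of K are:

  0-simplices (7): [v_0], [v_1], [v_2], [v_3], [v_4], [v_5], [v_6]
  1-simplices (18): (18 of them)
  2-simplices (12): (12 of them)

giving chain groups C_0 ≅ Z^7, C_1 ≅ Z^18, C_2 ≅ Z^12.

∂_1: C_1 → C_0 is given by ∂[p,q] = [q] − [p]. For instance
  ∂[v_0,v_1] = [v_1] − [v_0].
The 7×18 boundary matrix has rank 6 and Smith normal form diag(1,1,1,1,1,1).

The boundary map ∂_2: C_2 → C_1 maps a triangle to the signed sum of its edges. For instance
  ∂[v_0,v_4,v_5] = [v_4,v_5] − [v_0,v_5] + [v_0,v_4],
  ∂[v_2,v_3,v_5] = [v_3,v_5] − [v_2,v_5] + [v_2,v_3].
This gives a 18×12 integer matrix of rank 12; reducing to Smith normal form yields diagonal entries (1,1,1,1,1,1,1,1,1,1,1,2).

Computing H_k = (kernel of ∂_k) / (image of ∂_{k+1}):

  H_0: rank C_0 − rank ∂_1 = 7 − 6 = 1, and the invariant factors of ∂_1 are all 1, so H_0 ≅ Z.
  H_1: rank ker ∂_1 − rank ∂_2 = (18 − 6) − 12 = 0, and ∂_2 has invariant factor 2 > 1, so H_1 ≅ Z/2Z.
  H_2: rank ker ∂_2 − rank ∂_3 = (12 − 12) − 0 = 0, and there is no ∂_3, so H_2 ≅ 0.

As a check, the Euler characteristic is 7 − 18 + 12 = 1, which agrees with 1 − 0 + 0 = 1.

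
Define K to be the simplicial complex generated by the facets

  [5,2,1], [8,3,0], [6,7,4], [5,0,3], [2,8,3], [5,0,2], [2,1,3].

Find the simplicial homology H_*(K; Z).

Fix the vertex order 0 < 1 < 2 < 3 < 4 < 5 < 6 < 7 < 8 and write every simplex with vertices in increasing order. Then dim K = 2 and the simplices of K are:

  0-simplices (9): [0], [1], [2], [3], [4], [5], [6], [7], [8]
  1-simplices (15): [0,2], [0,3], [0,5], [0,8], [1,2], [1,3], [1,5], [2,3], [2,5], [2,8], [3,5], [3,8], [4,6], [4,7], [6,7]
  2-simplices (7): [0,2,5], [0,3,5], [0,3,8], [1,2,3], [1,2,5], [2,3,8], [4,6,7]

giving chain groups C_0 ≅ Z^9, C_1 ≅ Z^15, C_2 ≅ Z^7.

Boundary ∂_1: C_1 → C_0 sends each edge [p,q] (with p < q) to q − p.
The resulting 9×15 matrix has rank 7, and its Smith normal form has invariant factors (1,1,1,1,1,1,1).

The boundary map ∂_2: C_2 → C_1 maps a triangle to the signed sum of its edges. For instance
  ∂[1,2,3] = [2,3] − [1,3] + [1,2],
  ∂[2,3,8] = [3,8] − [2,8] + [2,3].
As a 15×7 matrix over Z this has rank 7, with invariant factors (1,1,1,1,1,1,1).

Reading off H_k = ker ∂_k / im ∂_{k+1}:

  H_0: rank C_0 − rank ∂_1 = 9 − 7 = 2, and the invariant factors of ∂_1 are all 1, so H_0 ≅ Z^2.
  H_1: rank ker ∂_1 − rank ∂_2 = (15 − 7) − 7 = 1, and the invariant factors of ∂_2 are all 1, so H_1 ≅ Z.
  H_2: rank ker ∂_2 − rank ∂_3 = (7 − 7) − 0 = 0, and there is no ∂_3, so H_2 ≅ 0.

H_0 ≅ Z^2,  H_1 ≅ Z,  H_2 = 0.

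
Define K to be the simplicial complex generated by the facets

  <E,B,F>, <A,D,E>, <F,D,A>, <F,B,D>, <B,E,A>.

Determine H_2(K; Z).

H_2 ≅ 0.

K has 5 vertices, 10 edges, 5 triangles.
rank ∂_2 = 5, rank ∂_3 = 0 ⇒ b_2 = 5 − 5 − 0 = 0. So H_2 ≅ 0.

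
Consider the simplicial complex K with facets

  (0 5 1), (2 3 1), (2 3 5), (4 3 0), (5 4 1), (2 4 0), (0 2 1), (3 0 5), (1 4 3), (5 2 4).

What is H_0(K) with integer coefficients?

H_0 = Z.

K has 6 vertices, 15 edges, 10 triangles.
rank ∂_0 = 0, rank ∂_1 = 5 ⇒ b_0 = 6 − 0 − 5 = 1; all invariant factors of ∂_1 are 1 so no torsion. So H_0 ≅ Z.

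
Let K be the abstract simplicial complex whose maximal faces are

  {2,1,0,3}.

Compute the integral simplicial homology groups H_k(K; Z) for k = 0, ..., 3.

Fix the vertex order 0 < 1 < 2 < 3 and write every simplex with vertices in increasing order. Then dim K = 3 and the simplices of K are:

  0-simplices (4): [0], [1], [2], [3]
  1-simplices (6): [0,1], [0,2], [0,3], [1,2], [1,3], [2,3]
  2-simplices (4): [0,1,2], [0,1,3], [0,2,3], [1,2,3]
  3-simplices (1): [0,1,2,3]

so the chain groups are C_0 ≅ Z^4, C_1 ≅ Z^6, C_2 ≅ Z^4, C_3 ≅ Z^1.

Boundary ∂_1: C_1 → C_0 maps an edge to its endpoints' difference, ∂[p,q] = q − p. For instance
  ∂[2,3] = [3] − [2].
This gives a 4×6 integer matrix of rank 3; reducing to Smith normal form yields diagonal entries (1,1,1).

The boundary map ∂_2: C_2 → C_1 acts by ∂[p,q,r] = [q,r] − [p,r] + [p,q]. For instance
  ∂[0,1,2] = [1,2] − [0,2] + [0,1],
  ∂[0,2,3] = [2,3] − [0,3] + [0,2].
The 6×4 boundary matrix has rank 3 and Smith normal form diag(1,1,1).

∂_3: C_3 → C_2 sends each 3-simplex σ to the alternating sum Σ_i (−1)^i (σ with its i-th vertex removed). For instance
  ∂[0,1,2,3] = [1,2,3] − [0,2,3] + [0,1,3] − [0,1,2].
The resulting 4×1 matrix has rank 1, and its Smith normal form has invariant factors (1).

Computing H_k = (kernel of ∂_k) / (image of ∂_{k+1}):

  H_0: rank C_0 − rank ∂_1 = 4 − 3 = 1, and the invariant factors of ∂_1 are all 1, so H_0 ≅ Z.
  H_1: rank ker ∂_1 − rank ∂_2 = (6 − 3) − 3 = 0, and the invariant factors of ∂_2 are all 1, so H_1 ≅ 0.
  H_2: rank ker ∂_2 − rank ∂_3 = (4 − 3) − 1 = 0, and the invariant factors of ∂_3 are all 1, so H_2 ≅ 0.
  H_3: rank ker ∂_3 − rank ∂_4 = (1 − 1) − 0 = 0, and there is no ∂_4, so H_3 ≅ 0.

As a check, the Euler characteristic is 4 − 6 + 4 − 1 = 1, which agrees with 1 − 0 + 0 − 0 = 1.

H_0 = Z,  H_1 = 0,  H_2 = 0,  H_3 = 0.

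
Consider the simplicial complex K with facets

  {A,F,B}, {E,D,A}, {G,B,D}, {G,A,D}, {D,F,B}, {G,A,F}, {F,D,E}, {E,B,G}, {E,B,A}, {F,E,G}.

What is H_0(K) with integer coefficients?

We work with the vertex ordering A < B < D < E < F < G. The simplices of K, each written with vertices in increasing order, are:

  0-simplices (6): A, B, D, E, F, G
  1-simplices (15): AB, AD, AE, AF, AG, BD, BE, BF, BG, DE, DF, DG, EF, EG, FG
  2-simplices (10): ABE, ABF, ADE, ADG, AFG, BDF, BDG, BEG, DEF, EFG

so the chain groups are C_0 ≅ Z^6, C_1 ≅ Z^15, C_2 ≅ Z^10.

The boundary map ∂_1: C_1 → C_0 maps an edge to its endpoints' difference, ∂[p,q] = q − p. For instance
  ∂FG = G − F.
The resulting 6×15 matrix has rank 5, and its Smith normal form has invariant factors (1,1,1,1,1).

∂_2: C_2 → C_1 maps a triangle to the signed sum of its edges. For instance
  ∂ADG = DG − AG + AD,
  ∂BDF = DF − BF + BD.
The 15×10 boundary matrix has rank 10 and Smith normal form diag(1,1,1,1,1,1,1,1,1,2).

Now H_k = ker ∂_k / im ∂_{k+1}, so:

  H_0: rank C_0 − rank ∂_1 = 6 − 5 = 1, and the invariant factors of ∂_1 are all 1, so H_0 ≅ Z.

H_0 = Z.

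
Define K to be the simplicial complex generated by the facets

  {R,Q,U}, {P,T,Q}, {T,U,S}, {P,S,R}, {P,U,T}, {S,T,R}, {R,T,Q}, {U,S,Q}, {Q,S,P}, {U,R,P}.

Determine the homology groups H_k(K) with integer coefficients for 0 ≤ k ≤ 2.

Order the vertices as P < Q < R < S < T < U. Listing each simplex with vertices in this order, K has dimension 2 with simplices:

  0-simplices (6): P, Q, R, S, T, U
  1-simplices (15): PQ, PR, PS, PT, PU, QR, QS, QT, QU, RS, RT, RU, ST, SU, TU
  2-simplices (10): PQS, PQT, PRS, PRU, PTU, QRT, QRU, QSU, RST, STU

giving chain groups C_0 ≅ Z^6, C_1 ≅ Z^15, C_2 ≅ Z^10.

∂_1: C_1 → C_0 is given by ∂[p,q] = [q] − [p]. For instance
  ∂PT = T − P.
This gives a 6×15 integer matrix of rank 5; reducing to Smith normal form yields diagonal entries (1,1,1,1,1).

Boundary ∂_2: C_2 → C_1 acts by ∂[p,q,r] = [q,r] − [p,r] + [p,q]. For instance
  ∂PTU = TU − PU + PT,
  ∂PRS = RS − PS + PR.
This gives a 15×10 integer matrix of rank 10; reducing to Smith normal form yields diagonal entries (1,1,1,1,1,1,1,1,1,2).

Reading off H_k = ker ∂_k / im ∂_{k+1}:

  H_0: rank C_0 − rank ∂_1 = 6 − 5 = 1, and the invariant factors of ∂_1 are all 1, so H_0 ≅ Z.
  H_1: rank ker ∂_1 − rank ∂_2 = (15 − 5) − 10 = 0, and ∂_2 has invariant factor 2 > 1, so H_1 ≅ Z/2.
  H_2: rank ker ∂_2 − rank ∂_3 = (10 − 10) − 0 = 0, and there is no ∂_3, so H_2 ≅ 0.

As a check, the Euler characteristic is 6 − 15 + 10 = 1, which agrees with 1 − 0 + 0 = 1.

H_0 = Z,  H_1 = Z/2,  H_2 = 0.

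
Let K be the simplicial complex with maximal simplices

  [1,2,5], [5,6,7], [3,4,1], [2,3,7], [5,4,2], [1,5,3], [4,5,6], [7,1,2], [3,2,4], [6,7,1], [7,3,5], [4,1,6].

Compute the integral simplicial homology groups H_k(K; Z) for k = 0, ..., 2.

Take the total order 1 < 2 < 3 < 4 < 5 < 6 < 7 on the vertex set. Then K (dimension 2) consists of the simplices:

  0-simplices (7): [1], [2], [3], [4], [5], [6], [7]
  1-simplices (18): [1,2], [1,3], [1,4], [1,5], [1,6], [1,7], [2,3], [2,4], [2,5], [2,7], [3,4], [3,5], [3,7], [4,5], [4,6], [5,6], [5,7], [6,7]
  2-simplices (12): [1,2,5], [1,2,7], [1,3,4], [1,3,5], [1,4,6], [1,6,7], [2,3,4], [2,3,7], [2,4,5], [3,5,7], [4,5,6], [5,6,7]

Hence C_0 ≅ Z^7, C_1 ≅ Z^18, C_2 ≅ Z^12.

∂_1: C_1 → C_0 maps an edge to its endpoints' difference, ∂[p,q] = q − p.
The resulting 7×18 matrix has rank 6, and its Smith normal form has invariant factors (1,1,1,1,1,1).

∂_2: C_2 → C_1 sends each 2-simplex [p,q,r] to [q,r] − [p,r] + [p,q]. For instance
  ∂[2,4,5] = [4,5] − [2,5] + [2,4],
  ∂[1,3,4] = [3,4] − [1,4] + [1,3].
The 18×12 boundary matrix has rank 12 and Smith normal form diag(1,1,1,1,1,1,1,1,1,1,1,2).

Reading off H_k = ker ∂_k / im ∂_{k+1}:

  H_0: rank C_0 − rank ∂_1 = 7 − 6 = 1, and the invariant factors of ∂_1 are all 1, so H_0 = Z.
  H_1: rank ker ∂_1 − rank ∂_2 = (18 − 6) − 12 = 0, and ∂_2 has invariant factor 2 > 1, so H_1 = Z/2Z.
  H_2: rank ker ∂_2 − rank ∂_3 = (12 − 12) − 0 = 0, and there is no ∂_3, so H_2 = 0.

H_0 ≅ Z,  H_1 ≅ Z/2Z,  H_2 = 0.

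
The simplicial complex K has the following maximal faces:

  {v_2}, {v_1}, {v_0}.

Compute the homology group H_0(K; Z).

Fix the vertex order v_0 < v_1 < v_2 and write every simplex with vertices in increasing order. Then dim K = 0 and the simplices of K are:

  0-simplices (3): [v_0], [v_1], [v_2]

giving chain groups C_0 ≅ Z^3.

From H_k ≅ ker(∂_k) / im(∂_{k+1}) we obtain:

  H_0: rank C_0 − rank ∂_1 = 3 − 0 = 3, and there is no ∂_1, so H_0 ≅ Z^3.

H_0 = Z^3.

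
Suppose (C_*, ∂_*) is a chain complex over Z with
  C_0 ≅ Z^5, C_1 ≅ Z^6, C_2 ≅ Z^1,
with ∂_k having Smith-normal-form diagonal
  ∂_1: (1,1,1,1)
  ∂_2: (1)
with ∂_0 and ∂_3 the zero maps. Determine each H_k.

H_0 = Z,  H_1 = Z,  H_2 = 0.

H_0: b_0 = 5 − 0 − 4 = 1; torsion from ∂_1 factors > 1: none. So H_0 = Z.
H_1: b_1 = 6 − 4 − 1 = 1; torsion from ∂_2 factors > 1: none. So H_1 = Z.
H_2: b_2 = 1 − 1 − 0 = 0; torsion from ∂_3 factors > 1: none. So H_2 = 0.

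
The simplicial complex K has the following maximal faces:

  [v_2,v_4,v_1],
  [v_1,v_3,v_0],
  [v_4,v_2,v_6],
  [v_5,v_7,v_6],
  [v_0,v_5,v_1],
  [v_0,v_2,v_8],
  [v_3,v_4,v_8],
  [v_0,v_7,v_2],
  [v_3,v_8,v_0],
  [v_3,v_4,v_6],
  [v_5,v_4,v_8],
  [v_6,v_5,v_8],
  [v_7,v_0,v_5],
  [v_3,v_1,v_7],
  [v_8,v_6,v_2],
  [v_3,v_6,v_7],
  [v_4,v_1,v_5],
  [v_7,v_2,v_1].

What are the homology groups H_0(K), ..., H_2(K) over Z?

K has 9 vertices, 27 edges, 18 triangles.
rank ∂_0 = 0, rank ∂_1 = 8 ⇒ b_0 = 9 − 0 − 8 = 1; all invariant factors of ∂_1 are 1 so no torsion. So H_0 = Z.
rank ∂_1 = 8, rank ∂_2 = 18 ⇒ b_1 = 27 − 8 − 18 = 1; ∂_2 has invariant factor(s) [2] giving torsion. So H_1 = Z ⊕ Z/2Z.
rank ∂_2 = 18, rank ∂_3 = 0 ⇒ b_2 = 18 − 18 − 0 = 0. So H_2 = 0.

H_0 ≅ Z,  H_1 ≅ Z ⊕ Z/2Z,  H_2 = 0.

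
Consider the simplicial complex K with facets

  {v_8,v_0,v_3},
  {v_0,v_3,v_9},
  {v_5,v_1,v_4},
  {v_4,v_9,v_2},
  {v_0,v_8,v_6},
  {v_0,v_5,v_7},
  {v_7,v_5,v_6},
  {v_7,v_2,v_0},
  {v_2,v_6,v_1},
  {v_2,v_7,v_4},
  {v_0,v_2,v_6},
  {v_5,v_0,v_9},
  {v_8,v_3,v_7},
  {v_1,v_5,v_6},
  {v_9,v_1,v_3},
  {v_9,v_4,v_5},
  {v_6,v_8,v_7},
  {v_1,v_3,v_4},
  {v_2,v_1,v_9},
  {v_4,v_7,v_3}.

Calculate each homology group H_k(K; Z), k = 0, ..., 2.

Fix the vertex order v_0 < v_1 < v_2 < v_3 < v_4 < v_5 < v_6 < v_7 < v_8 < v_9 and write every simplex with vertices in increasing order. Then dim K = 2 and the simplices of K are:

  0-simplices (10): [v_0], [v_1], [v_2], [v_3], [v_4], [v_5], [v_6], [v_7], [v_8], [v_9]
  1-simplices (30): (30 of them)
  2-simplices (20): (20 of them)

Hence C_0 ≅ Z^10, C_1 ≅ Z^30, C_2 ≅ Z^20.

Boundary ∂_1: C_1 → C_0 is given by ∂[p,q] = [q] − [p].
As a 10×30 matrix over Z this has rank 9, with invariant factors (1,1,1,1,1,1,1,1,1).

∂_2: C_2 → C_1 maps a triangle to the signed sum of its edges. For instance
  ∂[v_1,v_5,v_6] = [v_5,v_6] − [v_1,v_6] + [v_1,v_5],
  ∂[v_6,v_7,v_8] = [v_7,v_8] − [v_6,v_8] + [v_6,v_7].
As a 30×20 matrix over Z this has rank 20, with invariant factors (1,1,1,1,1,1,1,1,1,1,1,1,1,1,1,1,1,1,1,2).

From H_k ≅ ker(∂_k) / im(∂_{k+1}) we obtain:

  H_0: rank C_0 − rank ∂_1 = 10 − 9 = 1, and the invariant factors of ∂_1 are all 1, so H_0 = Z.
  H_1: rank ker ∂_1 − rank ∂_2 = (30 − 9) − 20 = 1, and ∂_2 has invariant factor 2 > 1, so H_1 = Z ⊕ Z/2.
  H_2: rank ker ∂_2 − rank ∂_3 = (20 − 20) − 0 = 0, and there is no ∂_3, so H_2 = 0.

H_0 ≅ Z,  H_1 ≅ Z ⊕ Z/2,  H_2 = 0.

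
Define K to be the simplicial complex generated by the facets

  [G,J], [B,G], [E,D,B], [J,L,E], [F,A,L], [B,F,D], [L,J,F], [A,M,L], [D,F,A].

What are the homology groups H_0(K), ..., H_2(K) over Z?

Take the total order A < B < D < E < F < G < J < L < M on the vertex set. Then K (dimension 2) consists of the simplices:

  0-simplices (9): A, B, D, E, F, G, J, L, M
  1-simplices (17): AD, AF, AL, AM, BD, BE, BF, BG, DE, DF, EJ, EL, FJ, FL, GJ, JL, LM
  2-simplices (7): ADF, AFL, ALM, BDE, BDF, EJL, FJL

giving chain groups C_0 ≅ Z^9, C_1 ≅ Z^17, C_2 ≅ Z^7.

The boundary map ∂_1: C_1 → C_0 maps an edge to its endpoints' difference, ∂[p,q] = q − p. For instance
  ∂DE = E − D.
As a 9×17 matrix over Z this has rank 8, with invariant factors (1,1,1,1,1,1,1,1).

Boundary ∂_2: C_2 → C_1 maps a triangle to the signed sum of its edges. For instance
  ∂ADF = DF − AF + AD,
  ∂BDF = DF − BF + BD.
As a 17×7 matrix over Z this has rank 7, with invariant factors (1,1,1,1,1,1,1).

From H_k ≅ ker(∂_k) / im(∂_{k+1}) we obtain:

  H_0: rank C_0 − rank ∂_1 = 9 − 8 = 1, and the invariant factors of ∂_1 are all 1, so H_0 ≅ Z.
  H_1: rank ker ∂_1 − rank ∂_2 = (17 − 8) − 7 = 2, and the invariant factors of ∂_2 are all 1, so H_1 ≅ Z^2.
  H_2: rank ker ∂_2 − rank ∂_3 = (7 − 7) − 0 = 0, and there is no ∂_3, so H_2 ≅ 0.

As a check, the Euler characteristic is 9 − 17 + 7 = -1, which agrees with 1 − 2 + 0 = -1.

H_0 = Z,  H_1 = Z^2,  H_2 = 0.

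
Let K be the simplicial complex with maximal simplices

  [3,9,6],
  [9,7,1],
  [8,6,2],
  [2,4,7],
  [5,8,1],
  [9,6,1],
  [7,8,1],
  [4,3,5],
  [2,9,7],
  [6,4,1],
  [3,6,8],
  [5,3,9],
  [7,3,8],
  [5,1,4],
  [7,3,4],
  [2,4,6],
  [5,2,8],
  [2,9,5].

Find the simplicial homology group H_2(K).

Take the total order 1 < 2 < 3 < 4 < 5 < 6 < 7 < 8 < 9 on the vertex set. Then K (dimension 2) consists of the simplices:

  0-simplices (9): [1], [2], [3], [4], [5], [6], [7], [8], [9]
  1-simplices (27): (27 of them)
  2-simplices (18): [1,4,5], [1,4,6], [1,5,8], [1,6,9], [1,7,8], [1,7,9], [2,4,6], [2,4,7], [2,5,8], [2,5,9], [2,6,8], [2,7,9], [3,4,5], [3,4,7], [3,5,9], [3,6,8], [3,6,9], [3,7,8]

so the chain groups are C_0 ≅ Z^9, C_1 ≅ Z^27, C_2 ≅ Z^18.

Boundary ∂_1: C_1 → C_0 sends each edge [p,q] (with p < q) to q − p.
The resulting 9×27 matrix has rank 8, and its Smith normal form has invariant factors (1,1,1,1,1,1,1,1).

∂_2: C_2 → C_1 acts by ∂[p,q,r] = [q,r] − [p,r] + [p,q]. For instance
  ∂[1,4,5] = [4,5] − [1,5] + [1,4],
  ∂[3,4,5] = [4,5] − [3,5] + [3,4].
The 27×18 boundary matrix has rank 17 and Smith normal form diag(1,1,1,1,1,1,1,1,1,1,1,1,1,1,1,1,1).

Reading off H_k = ker ∂_k / im ∂_{k+1}:

  H_2: rank ker ∂_2 − rank ∂_3 = (18 − 17) − 0 = 1, and there is no ∂_3, so H_2 = Z.

(K is a triangulation of the torus T^2.)

H_2 = Z.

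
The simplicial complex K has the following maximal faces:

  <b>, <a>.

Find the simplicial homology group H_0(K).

Fix the vertex order a < b and write every simplex with vertices in increasing order. Then dim K = 0 and the simplices of K are:

  0-simplices (2): a, b

so the chain groups are C_0 ≅ Z^2.

Now H_k = ker ∂_k / im ∂_{k+1}, so:

  H_0: rank C_0 − rank ∂_1 = 2 − 0 = 2, and there is no ∂_1, so H_0 ≅ Z^2.

H_0 ≅ Z^2.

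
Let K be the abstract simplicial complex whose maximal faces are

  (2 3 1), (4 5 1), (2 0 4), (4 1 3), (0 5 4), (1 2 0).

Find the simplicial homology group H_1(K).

H_1 ≅ Z.

We work with the vertex ordering 0 < 1 < 2 < 3 < 4 < 5. The simplices of K, each written with vertices in increasing order, are:

  0-simplices (6): [0], [1], [2], [3], [4], [5]
  1-simplices (12): [0,1], [0,2], [0,4], [0,5], [1,2], [1,3], [1,4], [1,5], [2,3], [2,4], [3,4], [4,5]
  2-simplices (6): [0,1,2], [0,2,4], [0,4,5], [1,2,3], [1,3,4], [1,4,5]

giving chain groups C_0 ≅ Z^6, C_1 ≅ Z^12, C_2 ≅ Z^6.

Boundary ∂_1: C_1 → C_0 is given by ∂[p,q] = [q] − [p]. For instance
  ∂[0,1] = [1] − [0].
This gives a 6×12 integer matrix of rank 5; reducing to Smith normal form yields diagonal entries (1,1,1,1,1).

The boundary map ∂_2: C_2 → C_1 sends each 2-simplex [p,q,r] to [q,r] − [p,r] + [p,q]. For instance
  ∂[0,2,4] = [2,4] − [0,4] + [0,2],
  ∂[0,1,2] = [1,2] − [0,2] + [0,1].
The 12×6 boundary matrix has rank 6 and Smith normal form diag(1,1,1,1,1,1).

From H_k ≅ ker(∂_k) / im(∂_{k+1}) we obtain:

  H_1: rank ker ∂_1 − rank ∂_2 = (12 − 5) − 6 = 1, and the invariant factors of ∂_2 are all 1, so H_1 = Z.

(K is a triangulation of the cylinder S^1 x I.)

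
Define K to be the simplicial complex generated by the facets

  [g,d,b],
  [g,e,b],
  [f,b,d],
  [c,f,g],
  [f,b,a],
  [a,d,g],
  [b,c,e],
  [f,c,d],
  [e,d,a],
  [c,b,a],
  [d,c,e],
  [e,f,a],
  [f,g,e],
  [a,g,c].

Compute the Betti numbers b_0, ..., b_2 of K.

b_0 = 1, b_1 = 2, b_2 = 1.

Order the vertices as a < b < c < d < e < f < g. Listing each simplex with vertices in this order, K has dimension 2 with simplices:

  0-simplices (7): a, b, c, d, e, f, g
  1-simplices (21): ab, ac, ad, ae, af, ag, bc, bd, be, bf, bg, cd, ce, cf, cg, de, df, dg, ef, eg, fg
  2-simplices (14): abc, abf, acg, ade, adg, aef, bce, bdf, bdg, beg, cde, cdf, cfg, efg

so the chain groups are C_0 ≅ Z^7, C_1 ≅ Z^21, C_2 ≅ Z^14.

Boundary ∂_1: C_1 → C_0 maps an edge to its endpoints' difference, ∂[p,q] = q − p.
This gives a 7×21 integer matrix of rank 6; reducing to Smith normal form yields diagonal entries (1,1,1,1,1,1).

Boundary ∂_2: C_2 → C_1 acts by ∂[p,q,r] = [q,r] − [p,r] + [p,q]. For instance
  ∂bdg = dg − bg + bd,
  ∂cde = de − ce + cd.
As a 21×14 matrix over Z this has rank 13, with invariant factors (1,1,1,1,1,1,1,1,1,1,1,1,1).

From H_k ≅ ker(∂_k) / im(∂_{k+1}) we obtain:

  H_0: rank C_0 − rank ∂_1 = 7 − 6 = 1, and the invariant factors of ∂_1 are all 1, so H_0 = Z.
  H_1: rank ker ∂_1 − rank ∂_2 = (21 − 6) − 13 = 2, and the invariant factors of ∂_2 are all 1, so H_1 = Z^2.
  H_2: rank ker ∂_2 − rank ∂_3 = (14 − 13) − 0 = 1, and there is no ∂_3, so H_2 = Z.

As a check, the Euler characteristic is 7 − 21 + 14 = 0, which agrees with 1 − 2 + 1 = 0.
(K is a triangulation of the torus T^2.)

Hence the Betti numbers are b_0 = 1, b_1 = 2, b_2 = 1.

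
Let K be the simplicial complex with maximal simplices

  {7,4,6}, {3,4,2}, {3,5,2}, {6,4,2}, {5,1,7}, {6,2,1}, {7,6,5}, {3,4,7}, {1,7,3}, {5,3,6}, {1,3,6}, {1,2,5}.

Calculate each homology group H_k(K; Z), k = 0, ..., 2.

H_0 ≅ Z,  H_1 ≅ Z/2,  H_2 = 0.

Order the vertices as 1 < 2 < 3 < 4 < 5 < 6 < 7. Listing each simplex with vertices in this order, K has dimension 2 with simplices:

  0-simplices (7): [1], [2], [3], [4], [5], [6], [7]
  1-simplices (18): [1,2], [1,3], [1,5], [1,6], [1,7], [2,3], [2,4], [2,5], [2,6], [3,4], [3,5], [3,6], [3,7], [4,6], [4,7], [5,6], [5,7], [6,7]
  2-simplices (12): [1,2,5], [1,2,6], [1,3,6], [1,3,7], [1,5,7], [2,3,4], [2,3,5], [2,4,6], [3,4,7], [3,5,6], [4,6,7], [5,6,7]

giving chain groups C_0 ≅ Z^7, C_1 ≅ Z^18, C_2 ≅ Z^12.

Boundary ∂_1: C_1 → C_0 is given by ∂[p,q] = [q] − [p].
As a 7×18 matrix over Z this has rank 6, with invariant factors (1,1,1,1,1,1).

Boundary ∂_2: C_2 → C_1 maps a triangle to the signed sum of its edges. For instance
  ∂[2,3,4] = [3,4] − [2,4] + [2,3],
  ∂[3,4,7] = [4,7] − [3,7] + [3,4].
The 18×12 boundary matrix has rank 12 and Smith normal form diag(1,1,1,1,1,1,1,1,1,1,1,2).

Reading off H_k = ker ∂_k / im ∂_{k+1}:

  H_0: rank C_0 − rank ∂_1 = 7 − 6 = 1, and the invariant factors of ∂_1 are all 1, so H_0 ≅ Z.
  H_1: rank ker ∂_1 − rank ∂_2 = (18 − 6) − 12 = 0, and ∂_2 has invariant factor 2 > 1, so H_1 ≅ Z/2.
  H_2: rank ker ∂_2 − rank ∂_3 = (12 − 12) − 0 = 0, and there is no ∂_3, so H_2 ≅ 0.

(K is a triangulation of the real projective plane RP^2.)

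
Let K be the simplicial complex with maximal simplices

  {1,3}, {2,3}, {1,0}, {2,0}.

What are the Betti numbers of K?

b_0 = 1, b_1 = 1.

We work with the vertex ordering 0 < 1 < 2 < 3. The simplices of K, each written with vertices in increasing order, are:

  0-simplices (4): [0], [1], [2], [3]
  1-simplices (4): [0,1], [0,2], [1,3], [2,3]

giving chain groups C_0 ≅ Z^4, C_1 ≅ Z^4.

∂_1: C_1 → C_0 sends each edge [p,q] (with p < q) to q − p.
The resulting 4×4 matrix has rank 3, and its Smith normal form has invariant factors (1,1,1).

Computing H_k = (kernel of ∂_k) / (image of ∂_{k+1}):

  H_0: rank C_0 − rank ∂_1 = 4 − 3 = 1, and the invariant factors of ∂_1 are all 1, so H_0 = Z.
  H_1: rank ker ∂_1 − rank ∂_2 = (4 − 3) − 0 = 1, and there is no ∂_2, so H_1 = Z.

Hence the Betti numbers are b_0 = 1, b_1 = 1.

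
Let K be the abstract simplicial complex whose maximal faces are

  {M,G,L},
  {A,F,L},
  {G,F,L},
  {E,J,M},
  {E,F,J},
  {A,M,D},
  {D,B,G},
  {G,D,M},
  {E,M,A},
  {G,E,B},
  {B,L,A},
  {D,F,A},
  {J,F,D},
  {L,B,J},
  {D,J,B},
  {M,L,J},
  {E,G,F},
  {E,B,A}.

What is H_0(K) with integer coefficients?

K has 9 vertices, 27 edges, 18 triangles.
rank ∂_0 = 0, rank ∂_1 = 8 ⇒ b_0 = 9 − 0 − 8 = 1; all invariant factors of ∂_1 are 1 so no torsion. So H_0 = Z.

H_0 = Z.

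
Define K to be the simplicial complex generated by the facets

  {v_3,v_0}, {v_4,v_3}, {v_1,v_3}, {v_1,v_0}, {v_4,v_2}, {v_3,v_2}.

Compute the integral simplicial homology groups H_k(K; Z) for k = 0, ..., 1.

H_0 = Z,  H_1 = Z^2.

We work with the vertex ordering v_0 < v_1 < v_2 < v_3 < v_4. The simplices of K, each written with vertices in increasing order, are:

  0-simplices (5): [v_0], [v_1], [v_2], [v_3], [v_4]
  1-simplices (6): [v_0,v_1], [v_0,v_3], [v_1,v_3], [v_2,v_3], [v_2,v_4], [v_3,v_4]

so the chain groups are C_0 ≅ Z^5, C_1 ≅ Z^6.

Boundary ∂_1: C_1 → C_0 sends each edge [p,q] (with p < q) to q − p.
This gives a 5×6 integer matrix of rank 4; reducing to Smith normal form yields diagonal entries (1,1,1,1).

Reading off H_k = ker ∂_k / im ∂_{k+1}:

  H_0: rank C_0 − rank ∂_1 = 5 − 4 = 1, and the invariant factors of ∂_1 are all 1, so H_0 ≅ Z.
  H_1: rank ker ∂_1 − rank ∂_2 = (6 − 4) − 0 = 2, and there is no ∂_2, so H_1 ≅ Z^2.

As a check, the Euler characteristic is 5 − 6 = -1, which agrees with 1 − 2 = -1.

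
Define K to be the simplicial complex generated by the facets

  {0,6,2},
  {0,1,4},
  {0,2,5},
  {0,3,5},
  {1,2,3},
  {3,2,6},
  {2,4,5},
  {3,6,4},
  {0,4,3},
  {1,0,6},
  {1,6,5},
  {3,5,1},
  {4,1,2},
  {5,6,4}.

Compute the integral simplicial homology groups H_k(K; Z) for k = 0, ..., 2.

Order the vertices as 0 < 1 < 2 < 3 < 4 < 5 < 6. Listing each simplex with vertices in this order, K has dimension 2 with simplices:

  0-simplices (7): [0], [1], [2], [3], [4], [5], [6]
  1-simplices (21): [0,1], [0,2], [0,3], [0,4], [0,5], [0,6], [1,2], [1,3], [1,4], [1,5], [1,6], [2,3], [2,4], [2,5], [2,6], [3,4], [3,5], [3,6], [4,5], [4,6], [5,6]
  2-simplices (14): [0,1,4], [0,1,6], [0,2,5], [0,2,6], [0,3,4], [0,3,5], [1,2,3], [1,2,4], [1,3,5], [1,5,6], [2,3,6], [2,4,5], [3,4,6], [4,5,6]

giving chain groups C_0 ≅ Z^7, C_1 ≅ Z^21, C_2 ≅ Z^14.

∂_1: C_1 → C_0 maps an edge to its endpoints' difference, ∂[p,q] = q − p.
The 7×21 boundary matrix has rank 6 and Smith normal form diag(1,1,1,1,1,1).

The boundary map ∂_2: C_2 → C_1 maps a triangle to the signed sum of its edges. For instance
  ∂[0,1,6] = [1,6] − [0,6] + [0,1],
  ∂[4,5,6] = [5,6] − [4,6] + [4,5].
The resulting 21×14 matrix has rank 13, and its Smith normal form has invariant factors (1,1,1,1,1,1,1,1,1,1,1,1,1).

Now H_k = ker ∂_k / im ∂_{k+1}, so:

  H_0: rank C_0 − rank ∂_1 = 7 − 6 = 1, and the invariant factors of ∂_1 are all 1, so H_0 = Z.
  H_1: rank ker ∂_1 − rank ∂_2 = (21 − 6) − 13 = 2, and the invariant factors of ∂_2 are all 1, so H_1 = Z^2.
  H_2: rank ker ∂_2 − rank ∂_3 = (14 − 13) − 0 = 1, and there is no ∂_3, so H_2 = Z.

H_0 ≅ Z,  H_1 ≅ Z^2,  H_2 ≅ Z.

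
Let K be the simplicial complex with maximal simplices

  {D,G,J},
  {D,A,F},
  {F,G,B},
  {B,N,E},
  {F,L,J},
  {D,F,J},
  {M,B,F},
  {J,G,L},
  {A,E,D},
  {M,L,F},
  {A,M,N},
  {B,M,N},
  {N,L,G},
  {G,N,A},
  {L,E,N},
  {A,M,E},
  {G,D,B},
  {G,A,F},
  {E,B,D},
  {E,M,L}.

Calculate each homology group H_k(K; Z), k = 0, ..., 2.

K has 10 vertices, 30 edges, 20 triangles.
rank ∂_0 = 0, rank ∂_1 = 9 ⇒ b_0 = 10 − 0 − 9 = 1; all invariant factors of ∂_1 are 1 so no torsion. So H_0 ≅ Z.
rank ∂_1 = 9, rank ∂_2 = 20 ⇒ b_1 = 30 − 9 − 20 = 1; ∂_2 has invariant factor(s) [2] giving torsion. So H_1 ≅ Z ⊕ Z/2.
rank ∂_2 = 20, rank ∂_3 = 0 ⇒ b_2 = 20 − 20 − 0 = 0. So H_2 ≅ 0.

H_0 ≅ Z,  H_1 ≅ Z ⊕ Z/2,  H_2 = 0.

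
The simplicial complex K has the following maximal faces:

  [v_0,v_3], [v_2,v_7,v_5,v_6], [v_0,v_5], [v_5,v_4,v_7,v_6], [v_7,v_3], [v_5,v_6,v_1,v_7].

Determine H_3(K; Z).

H_3 = 0.

We work with the vertex ordering v_0 < v_1 < v_2 < v_3 < v_4 < v_5 < v_6 < v_7. The simplices of K, each written with vertices in increasing order, are:

  0-simplices (8): [v_0], [v_1], [v_2], [v_3], [v_4], [v_5], [v_6], [v_7]
  1-simplices (15): (15 of them)
  2-simplices (10): [v_1,v_5,v_6], [v_1,v_5,v_7], [v_1,v_6,v_7], [v_2,v_5,v_6], [v_2,v_5,v_7], [v_2,v_6,v_7], [v_4,v_5,v_6], [v_4,v_5,v_7], [v_4,v_6,v_7], [v_5,v_6,v_7]
  3-simplices (3): [v_1,v_5,v_6,v_7], [v_2,v_5,v_6,v_7], [v_4,v_5,v_6,v_7]

giving chain groups C_0 ≅ Z^8, C_1 ≅ Z^15, C_2 ≅ Z^10, C_3 ≅ Z^3.

The boundary map ∂_1: C_1 → C_0 maps an edge to its endpoints' difference, ∂[p,q] = q − p.
This gives a 8×15 integer matrix of rank 7; reducing to Smith normal form yields diagonal entries (1,1,1,1,1,1,1).

∂_2: C_2 → C_1 sends each 2-simplex [p,q,r] to [q,r] − [p,r] + [p,q]. For instance
  ∂[v_5,v_6,v_7] = [v_6,v_7] − [v_5,v_7] + [v_5,v_6],
  ∂[v_1,v_5,v_7] = [v_5,v_7] − [v_1,v_7] + [v_1,v_5].
The 15×10 boundary matrix has rank 7 and Smith normal form diag(1,1,1,1,1,1,1).

Boundary ∂_3: C_3 → C_2 sends each 3-simplex σ to the alternating sum Σ_i (−1)^i (σ with its i-th vertex removed). For instance
  ∂[v_4,v_5,v_6,v_7] = [v_5,v_6,v_7] − [v_4,v_6,v_7] + [v_4,v_5,v_7] − [v_4,v_5,v_6],
  ∂[v_2,v_5,v_6,v_7] = [v_5,v_6,v_7] − [v_2,v_6,v_7] + [v_2,v_5,v_7] − [v_2,v_5,v_6].
The resulting 10×3 matrix has rank 3, and its Smith normal form has invariant factors (1,1,1).

From H_k ≅ ker(∂_k) / im(∂_{k+1}) we obtain:

  H_3: rank ker ∂_3 − rank ∂_4 = (3 − 3) − 0 = 0, and there is no ∂_4, so H_3 ≅ 0.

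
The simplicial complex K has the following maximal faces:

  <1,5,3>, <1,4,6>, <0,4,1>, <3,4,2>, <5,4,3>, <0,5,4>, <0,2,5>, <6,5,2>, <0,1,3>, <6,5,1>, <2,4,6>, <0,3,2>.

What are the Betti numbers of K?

b_0 = 1, b_1 = 0, b_2 = 0.

Fix the vertex order 0 < 1 < 2 < 3 < 4 < 5 < 6 and write every simplex with vertices in increasing order. Then dim K = 2 and the simplices of K are:

  0-simplices (7): [0], [1], [2], [3], [4], [5], [6]
  1-simplices (18): [0,1], [0,2], [0,3], [0,4], [0,5], [1,3], [1,4], [1,5], [1,6], [2,3], [2,4], [2,5], [2,6], [3,4], [3,5], [4,5], [4,6], [5,6]
  2-simplices (12): [0,1,3], [0,1,4], [0,2,3], [0,2,5], [0,4,5], [1,3,5], [1,4,6], [1,5,6], [2,3,4], [2,4,6], [2,5,6], [3,4,5]

so the chain groups are C_0 ≅ Z^7, C_1 ≅ Z^18, C_2 ≅ Z^12.

Boundary ∂_1: C_1 → C_0 sends each edge [p,q] (with p < q) to q − p. For instance
  ∂[0,1] = [1] − [0].
The 7×18 boundary matrix has rank 6 and Smith normal form diag(1,1,1,1,1,1).

The boundary map ∂_2: C_2 → C_1 sends each 2-simplex [p,q,r] to [q,r] − [p,r] + [p,q]. For instance
  ∂[1,5,6] = [5,6] − [1,6] + [1,5],
  ∂[2,4,6] = [4,6] − [2,6] + [2,4].
The 18×12 boundary matrix has rank 12 and Smith normal form diag(1,1,1,1,1,1,1,1,1,1,1,2).

Reading off H_k = ker ∂_k / im ∂_{k+1}:

  H_0: rank C_0 − rank ∂_1 = 7 − 6 = 1, and the invariant factors of ∂_1 are all 1, so H_0 ≅ Z.
  H_1: rank ker ∂_1 − rank ∂_2 = (18 − 6) − 12 = 0, and ∂_2 has invariant factor 2 > 1, so H_1 ≅ Z/2.
  H_2: rank ker ∂_2 − rank ∂_3 = (12 − 12) − 0 = 0, and there is no ∂_3, so H_2 ≅ 0.

Hence the Betti numbers are b_0 = 1, b_1 = 0, b_2 = 0.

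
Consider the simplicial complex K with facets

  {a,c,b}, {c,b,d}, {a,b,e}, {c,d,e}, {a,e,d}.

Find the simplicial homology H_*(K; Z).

H_0 = Z,  H_1 = Z,  H_2 = 0.

We work with the vertex ordering a < b < c < d < e. The simplices of K, each written with vertices in increasing order, are:

  0-simplices (5): a, b, c, d, e
  1-simplices (10): ab, ac, ad, ae, bc, bd, be, cd, ce, de
  2-simplices (5): abc, abe, ade, bcd, cde

Hence C_0 ≅ Z^5, C_1 ≅ Z^10, C_2 ≅ Z^5.

Boundary ∂_1: C_1 → C_0 is given by ∂[p,q] = [q] − [p].
This gives a 5×10 integer matrix of rank 4; reducing to Smith normal form yields diagonal entries (1,1,1,1).

The boundary map ∂_2: C_2 → C_1 sends each 2-simplex [p,q,r] to [q,r] − [p,r] + [p,q]. For instance
  ∂bcd = cd − bd + bc,
  ∂ade = de − ae + ad.
As a 10×5 matrix over Z this has rank 5, with invariant factors (1,1,1,1,1).

Computing H_k = (kernel of ∂_k) / (image of ∂_{k+1}):

  H_0: rank C_0 − rank ∂_1 = 5 − 4 = 1, and the invariant factors of ∂_1 are all 1, so H_0 = Z.
  H_1: rank ker ∂_1 − rank ∂_2 = (10 − 4) − 5 = 1, and the invariant factors of ∂_2 are all 1, so H_1 = Z.
  H_2: rank ker ∂_2 − rank ∂_3 = (5 − 5) − 0 = 0, and there is no ∂_3, so H_2 = 0.

As a check, the Euler characteristic is 5 − 10 + 5 = 0, which agrees with 1 − 1 + 0 = 0.
(K is a triangulation of the Möbius band.)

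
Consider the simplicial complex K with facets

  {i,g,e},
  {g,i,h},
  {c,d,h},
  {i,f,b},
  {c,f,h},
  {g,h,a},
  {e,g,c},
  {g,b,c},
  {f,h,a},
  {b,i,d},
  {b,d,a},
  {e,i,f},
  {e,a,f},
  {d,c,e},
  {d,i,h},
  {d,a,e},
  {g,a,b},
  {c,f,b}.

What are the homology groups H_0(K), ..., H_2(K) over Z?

Order the vertices as a < b < c < d < e < f < g < h < i. Listing each simplex with vertices in this order, K has dimension 2 with simplices:

  0-simplices (9): a, b, c, d, e, f, g, h, i
  1-simplices (27): ab, ad, ae, af, ag, ah, bc, bd, bf, bg, bi, cd, ce, cf, cg, ch, de, dh, di, ef, eg, ei, fh, fi, gh, gi, hi
  2-simplices (18): abd, abg, ade, aef, afh, agh, bcf, bcg, bdi, bfi, cde, cdh, ceg, cfh, dhi, efi, egi, ghi

so the chain groups are C_0 ≅ Z^9, C_1 ≅ Z^27, C_2 ≅ Z^18.

The boundary map ∂_1: C_1 → C_0 maps an edge to its endpoints' difference, ∂[p,q] = q − p. For instance
  ∂bg = g − b.
The resulting 9×27 matrix has rank 8, and its Smith normal form has invariant factors (1,1,1,1,1,1,1,1).

∂_2: C_2 → C_1 acts by ∂[p,q,r] = [q,r] − [p,r] + [p,q]. For instance
  ∂aef = ef − af + ae,
  ∂bcg = cg − bg + bc.
This gives a 27×18 integer matrix of rank 17; reducing to Smith normal form yields diagonal entries (1,1,1,1,1,1,1,1,1,1,1,1,1,1,1,1,1).

Now H_k = ker ∂_k / im ∂_{k+1}, so:

  H_0: rank C_0 − rank ∂_1 = 9 − 8 = 1, and the invariant factors of ∂_1 are all 1, so H_0 = Z.
  H_1: rank ker ∂_1 − rank ∂_2 = (27 − 8) − 17 = 2, and the invariant factors of ∂_2 are all 1, so H_1 = Z^2.
  H_2: rank ker ∂_2 − rank ∂_3 = (18 − 17) − 0 = 1, and there is no ∂_3, so H_2 = Z.

(K is a triangulation of the torus T^2.)

H_0 ≅ Z,  H_1 ≅ Z^2,  H_2 ≅ Z.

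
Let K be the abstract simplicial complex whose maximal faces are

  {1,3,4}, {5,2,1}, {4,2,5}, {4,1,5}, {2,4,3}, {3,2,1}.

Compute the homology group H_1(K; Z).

K has 5 vertices, 9 edges, 6 triangles.
rank ∂_1 = 4, rank ∂_2 = 5 ⇒ b_1 = 9 − 4 − 5 = 0; all invariant factors of ∂_2 are 1 so no torsion. So H_1 = 0.

H_1 = 0.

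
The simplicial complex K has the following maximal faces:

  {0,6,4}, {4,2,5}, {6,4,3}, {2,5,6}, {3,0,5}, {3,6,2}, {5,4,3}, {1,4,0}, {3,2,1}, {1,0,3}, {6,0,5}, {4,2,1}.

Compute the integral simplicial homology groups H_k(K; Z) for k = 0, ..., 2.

H_0 = Z,  H_1 = Z/2,  H_2 = 0.

Take the total order 0 < 1 < 2 < 3 < 4 < 5 < 6 on the vertex set. Then K (dimension 2) consists of the simplices:

  0-simplices (7): [0], [1], [2], [3], [4], [5], [6]
  1-simplices (18): [0,1], [0,3], [0,4], [0,5], [0,6], [1,2], [1,3], [1,4], [2,3], [2,4], [2,5], [2,6], [3,4], [3,5], [3,6], [4,5], [4,6], [5,6]
  2-simplices (12): [0,1,3], [0,1,4], [0,3,5], [0,4,6], [0,5,6], [1,2,3], [1,2,4], [2,3,6], [2,4,5], [2,5,6], [3,4,5], [3,4,6]

so the chain groups are C_0 ≅ Z^7, C_1 ≅ Z^18, C_2 ≅ Z^12.

The boundary map ∂_1: C_1 → C_0 sends each edge [p,q] (with p < q) to q − p. For instance
  ∂[4,5] = [5] − [4].
The resulting 7×18 matrix has rank 6, and its Smith normal form has invariant factors (1,1,1,1,1,1).

The boundary map ∂_2: C_2 → C_1 sends each 2-simplex [p,q,r] to [q,r] − [p,r] + [p,q]. For instance
  ∂[2,4,5] = [4,5] − [2,5] + [2,4],
  ∂[0,1,4] = [1,4] − [0,4] + [0,1].
As a 18×12 matrix over Z this has rank 12, with invariant factors (1,1,1,1,1,1,1,1,1,1,1,2).

From H_k ≅ ker(∂_k) / im(∂_{k+1}) we obtain:

  H_0: rank C_0 − rank ∂_1 = 7 − 6 = 1, and the invariant factors of ∂_1 are all 1, so H_0 ≅ Z.
  H_1: rank ker ∂_1 − rank ∂_2 = (18 − 6) − 12 = 0, and ∂_2 has invariant factor 2 > 1, so H_1 ≅ Z/2.
  H_2: rank ker ∂_2 − rank ∂_3 = (12 − 12) − 0 = 0, and there is no ∂_3, so H_2 ≅ 0.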